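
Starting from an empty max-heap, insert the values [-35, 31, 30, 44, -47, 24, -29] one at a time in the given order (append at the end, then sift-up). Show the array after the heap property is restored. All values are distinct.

[44, 31, 30, -35, -47, 24, -29]

Insert -35:
  append -35 at index 0 → [-35] (no swap needed)
Insert 31:
  append 31 at index 1 → [-35, 31]
  31 > parent -35 at index 0, swap → [31, -35]
Insert 30:
  append 30 at index 2 → [31, -35, 30] (no swap needed)
Insert 44:
  append 44 at index 3 → [31, -35, 30, 44]
  44 > parent -35 at index 1, swap → [31, 44, 30, -35]
  44 > parent 31 at index 0, swap → [44, 31, 30, -35]
Insert -47:
  append -47 at index 4 → [44, 31, 30, -35, -47] (no swap needed)
Insert 24:
  append 24 at index 5 → [44, 31, 30, -35, -47, 24] (no swap needed)
Insert -29:
  append -29 at index 6 → [44, 31, 30, -35, -47, 24, -29] (no swap needed)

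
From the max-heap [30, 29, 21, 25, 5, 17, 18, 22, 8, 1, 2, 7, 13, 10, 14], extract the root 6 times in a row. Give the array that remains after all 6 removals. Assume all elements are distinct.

[17, 14, 7, 13, 5, 2, 1, 10, 8]

extract-max #1 returns 30:
  remove root 30; move last element 14 to root → [14, 29, 21, 25, 5, 17, 18, 22, 8, 1, 2, 7, 13, 10]
  14 vs larger child 29 at index 1, swap → [29, 14, 21, 25, 5, 17, 18, 22, 8, 1, 2, 7, 13, 10]
  14 vs larger child 25 at index 3, swap → [29, 25, 21, 14, 5, 17, 18, 22, 8, 1, 2, 7, 13, 10]
  14 vs larger child 22 at index 7, swap → [29, 25, 21, 22, 5, 17, 18, 14, 8, 1, 2, 7, 13, 10]
extract-max #2 returns 29:
  remove root 29; move last element 10 to root → [10, 25, 21, 22, 5, 17, 18, 14, 8, 1, 2, 7, 13]
  10 vs larger child 25 at index 1, swap → [25, 10, 21, 22, 5, 17, 18, 14, 8, 1, 2, 7, 13]
  10 vs larger child 22 at index 3, swap → [25, 22, 21, 10, 5, 17, 18, 14, 8, 1, 2, 7, 13]
  10 vs larger child 14 at index 7, swap → [25, 22, 21, 14, 5, 17, 18, 10, 8, 1, 2, 7, 13]
extract-max #3 returns 25:
  remove root 25; move last element 13 to root → [13, 22, 21, 14, 5, 17, 18, 10, 8, 1, 2, 7]
  13 vs larger child 22 at index 1, swap → [22, 13, 21, 14, 5, 17, 18, 10, 8, 1, 2, 7]
  13 vs larger child 14 at index 3, swap → [22, 14, 21, 13, 5, 17, 18, 10, 8, 1, 2, 7]
extract-max #4 returns 22:
  remove root 22; move last element 7 to root → [7, 14, 21, 13, 5, 17, 18, 10, 8, 1, 2]
  7 vs larger child 21 at index 2, swap → [21, 14, 7, 13, 5, 17, 18, 10, 8, 1, 2]
  7 vs larger child 18 at index 6, swap → [21, 14, 18, 13, 5, 17, 7, 10, 8, 1, 2]
extract-max #5 returns 21:
  remove root 21; move last element 2 to root → [2, 14, 18, 13, 5, 17, 7, 10, 8, 1]
  2 vs larger child 18 at index 2, swap → [18, 14, 2, 13, 5, 17, 7, 10, 8, 1]
  2 vs larger child 17 at index 5, swap → [18, 14, 17, 13, 5, 2, 7, 10, 8, 1]
extract-max #6 returns 18:
  remove root 18; move last element 1 to root → [1, 14, 17, 13, 5, 2, 7, 10, 8]
  1 vs larger child 17 at index 2, swap → [17, 14, 1, 13, 5, 2, 7, 10, 8]
  1 vs larger child 7 at index 6, swap → [17, 14, 7, 13, 5, 2, 1, 10, 8]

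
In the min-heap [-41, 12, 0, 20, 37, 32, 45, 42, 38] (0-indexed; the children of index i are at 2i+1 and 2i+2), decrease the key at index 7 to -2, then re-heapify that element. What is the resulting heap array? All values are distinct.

set index 7 from 42 to -2 → [-41, 12, 0, 20, 37, 32, 45, -2, 38]
-2 < parent 20 at index 3, swap → [-41, 12, 0, -2, 37, 32, 45, 20, 38]
-2 < parent 12 at index 1, swap → [-41, -2, 0, 12, 37, 32, 45, 20, 38]

[-41, -2, 0, 12, 37, 32, 45, 20, 38]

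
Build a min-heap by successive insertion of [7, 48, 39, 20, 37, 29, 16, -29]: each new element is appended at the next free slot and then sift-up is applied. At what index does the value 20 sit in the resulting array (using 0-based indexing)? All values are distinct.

Insert 7:
  append 7 at index 0 → [7] (no swap needed)
Insert 48:
  append 48 at index 1 → [7, 48] (no swap needed)
Insert 39:
  append 39 at index 2 → [7, 48, 39] (no swap needed)
Insert 20:
  append 20 at index 3 → [7, 48, 39, 20]
  20 < parent 48 at index 1, swap → [7, 20, 39, 48]
Insert 37:
  append 37 at index 4 → [7, 20, 39, 48, 37] (no swap needed)
Insert 29:
  append 29 at index 5 → [7, 20, 39, 48, 37, 29]
  29 < parent 39 at index 2, swap → [7, 20, 29, 48, 37, 39]
Insert 16:
  append 16 at index 6 → [7, 20, 29, 48, 37, 39, 16]
  16 < parent 29 at index 2, swap → [7, 20, 16, 48, 37, 39, 29]
Insert -29:
  append -29 at index 7 → [7, 20, 16, 48, 37, 39, 29, -29]
  -29 < parent 48 at index 3, swap → [7, 20, 16, -29, 37, 39, 29, 48]
  -29 < parent 20 at index 1, swap → [7, -29, 16, 20, 37, 39, 29, 48]
  -29 < parent 7 at index 0, swap → [-29, 7, 16, 20, 37, 39, 29, 48]
resulting array: [-29, 7, 16, 20, 37, 39, 29, 48]

3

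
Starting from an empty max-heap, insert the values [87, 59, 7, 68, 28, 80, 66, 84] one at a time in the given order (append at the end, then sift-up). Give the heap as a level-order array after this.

[87, 84, 80, 68, 28, 7, 66, 59]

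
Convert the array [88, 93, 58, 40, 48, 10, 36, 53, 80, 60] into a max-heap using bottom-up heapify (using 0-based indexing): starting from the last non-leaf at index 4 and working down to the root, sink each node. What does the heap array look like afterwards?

sift down from index 4:
  48 vs only child 60 at index 9, swap → [88, 93, 58, 40, 60, 10, 36, 53, 80, 48]
sift down from index 3:
  40 vs larger child 80 at index 8, swap → [88, 93, 58, 80, 60, 10, 36, 53, 40, 48]
sift down from index 2: already satisfies heap property
sift down from index 1: already satisfies heap property
sift down from index 0:
  88 vs larger child 93 at index 1, swap → [93, 88, 58, 80, 60, 10, 36, 53, 40, 48]

[93, 88, 58, 80, 60, 10, 36, 53, 40, 48]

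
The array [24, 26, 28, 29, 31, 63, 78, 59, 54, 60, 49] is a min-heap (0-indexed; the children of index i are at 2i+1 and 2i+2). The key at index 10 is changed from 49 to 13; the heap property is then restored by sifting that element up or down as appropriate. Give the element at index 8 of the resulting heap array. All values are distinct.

set index 10 from 49 to 13 → [24, 26, 28, 29, 31, 63, 78, 59, 54, 60, 13]
13 < parent 31 at index 4, swap → [24, 26, 28, 29, 13, 63, 78, 59, 54, 60, 31]
13 < parent 26 at index 1, swap → [24, 13, 28, 29, 26, 63, 78, 59, 54, 60, 31]
13 < parent 24 at index 0, swap → [13, 24, 28, 29, 26, 63, 78, 59, 54, 60, 31]
resulting array: [13, 24, 28, 29, 26, 63, 78, 59, 54, 60, 31]

54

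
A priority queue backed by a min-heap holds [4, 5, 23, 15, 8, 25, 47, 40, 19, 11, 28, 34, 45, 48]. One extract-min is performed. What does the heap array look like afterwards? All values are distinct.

[5, 8, 23, 15, 11, 25, 47, 40, 19, 48, 28, 34, 45]

remove root 4; move last element 48 to root → [48, 5, 23, 15, 8, 25, 47, 40, 19, 11, 28, 34, 45]
48 vs smaller child 5 at index 1, swap → [5, 48, 23, 15, 8, 25, 47, 40, 19, 11, 28, 34, 45]
48 vs smaller child 8 at index 4, swap → [5, 8, 23, 15, 48, 25, 47, 40, 19, 11, 28, 34, 45]
48 vs smaller child 11 at index 9, swap → [5, 8, 23, 15, 11, 25, 47, 40, 19, 48, 28, 34, 45]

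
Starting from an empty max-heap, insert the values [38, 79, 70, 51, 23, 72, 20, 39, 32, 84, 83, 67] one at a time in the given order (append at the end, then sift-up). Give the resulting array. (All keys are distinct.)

Insert 38:
  append 38 at index 0 → [38] (no swap needed)
Insert 79:
  append 79 at index 1 → [38, 79]
  79 > parent 38 at index 0, swap → [79, 38]
Insert 70:
  append 70 at index 2 → [79, 38, 70] (no swap needed)
Insert 51:
  append 51 at index 3 → [79, 38, 70, 51]
  51 > parent 38 at index 1, swap → [79, 51, 70, 38]
Insert 23:
  append 23 at index 4 → [79, 51, 70, 38, 23] (no swap needed)
Insert 72:
  append 72 at index 5 → [79, 51, 70, 38, 23, 72]
  72 > parent 70 at index 2, swap → [79, 51, 72, 38, 23, 70]
Insert 20:
  append 20 at index 6 → [79, 51, 72, 38, 23, 70, 20] (no swap needed)
Insert 39:
  append 39 at index 7 → [79, 51, 72, 38, 23, 70, 20, 39]
  39 > parent 38 at index 3, swap → [79, 51, 72, 39, 23, 70, 20, 38]
Insert 32:
  append 32 at index 8 → [79, 51, 72, 39, 23, 70, 20, 38, 32] (no swap needed)
Insert 84:
  append 84 at index 9 → [79, 51, 72, 39, 23, 70, 20, 38, 32, 84]
  84 > parent 23 at index 4, swap → [79, 51, 72, 39, 84, 70, 20, 38, 32, 23]
  84 > parent 51 at index 1, swap → [79, 84, 72, 39, 51, 70, 20, 38, 32, 23]
  84 > parent 79 at index 0, swap → [84, 79, 72, 39, 51, 70, 20, 38, 32, 23]
Insert 83:
  append 83 at index 10 → [84, 79, 72, 39, 51, 70, 20, 38, 32, 23, 83]
  83 > parent 51 at index 4, swap → [84, 79, 72, 39, 83, 70, 20, 38, 32, 23, 51]
  83 > parent 79 at index 1, swap → [84, 83, 72, 39, 79, 70, 20, 38, 32, 23, 51]
Insert 67:
  append 67 at index 11 → [84, 83, 72, 39, 79, 70, 20, 38, 32, 23, 51, 67] (no swap needed)

[84, 83, 72, 39, 79, 70, 20, 38, 32, 23, 51, 67]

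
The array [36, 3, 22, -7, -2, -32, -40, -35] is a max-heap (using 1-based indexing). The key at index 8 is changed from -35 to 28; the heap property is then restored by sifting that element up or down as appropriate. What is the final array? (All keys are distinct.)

set index 8 from -35 to 28 → [36, 3, 22, -7, -2, -32, -40, 28]
28 > parent -7 at index 4, swap → [36, 3, 22, 28, -2, -32, -40, -7]
28 > parent 3 at index 2, swap → [36, 28, 22, 3, -2, -32, -40, -7]

[36, 28, 22, 3, -2, -32, -40, -7]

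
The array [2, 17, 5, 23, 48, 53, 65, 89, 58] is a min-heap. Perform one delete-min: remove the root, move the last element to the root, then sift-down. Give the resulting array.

[5, 17, 53, 23, 48, 58, 65, 89]

remove root 2; move last element 58 to root → [58, 17, 5, 23, 48, 53, 65, 89]
58 vs smaller child 5 at index 2, swap → [5, 17, 58, 23, 48, 53, 65, 89]
58 vs smaller child 53 at index 5, swap → [5, 17, 53, 23, 48, 58, 65, 89]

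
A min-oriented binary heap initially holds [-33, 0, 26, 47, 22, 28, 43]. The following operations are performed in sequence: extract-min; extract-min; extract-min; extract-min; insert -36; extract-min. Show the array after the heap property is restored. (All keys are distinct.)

extract-min → returns -33:
  remove root -33; move last element 43 to root → [43, 0, 26, 47, 22, 28]
  43 vs smaller child 0 at index 1, swap → [0, 43, 26, 47, 22, 28]
  43 vs smaller child 22 at index 4, swap → [0, 22, 26, 47, 43, 28]
extract-min → returns 0:
  remove root 0; move last element 28 to root → [28, 22, 26, 47, 43]
  28 vs smaller child 22 at index 1, swap → [22, 28, 26, 47, 43]
extract-min → returns 22:
  remove root 22; move last element 43 to root → [43, 28, 26, 47]
  43 vs smaller child 26 at index 2, swap → [26, 28, 43, 47]
extract-min → returns 26:
  remove root 26; move last element 47 to root → [47, 28, 43]
  47 vs smaller child 28 at index 1, swap → [28, 47, 43]
insert -36:
  append -36 at index 3 → [28, 47, 43, -36]
  -36 < parent 47 at index 1, swap → [28, -36, 43, 47]
  -36 < parent 28 at index 0, swap → [-36, 28, 43, 47]
extract-min → returns -36:
  remove root -36; move last element 47 to root → [47, 28, 43]
  47 vs smaller child 28 at index 1, swap → [28, 47, 43]

[28, 47, 43]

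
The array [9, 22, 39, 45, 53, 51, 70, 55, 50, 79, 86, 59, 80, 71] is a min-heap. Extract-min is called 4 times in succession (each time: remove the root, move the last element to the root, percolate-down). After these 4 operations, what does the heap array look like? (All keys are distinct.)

[50, 53, 51, 55, 79, 59, 70, 80, 71, 86]

extract-min #1 returns 9:
  remove root 9; move last element 71 to root → [71, 22, 39, 45, 53, 51, 70, 55, 50, 79, 86, 59, 80]
  71 vs smaller child 22 at index 1, swap → [22, 71, 39, 45, 53, 51, 70, 55, 50, 79, 86, 59, 80]
  71 vs smaller child 45 at index 3, swap → [22, 45, 39, 71, 53, 51, 70, 55, 50, 79, 86, 59, 80]
  71 vs smaller child 50 at index 8, swap → [22, 45, 39, 50, 53, 51, 70, 55, 71, 79, 86, 59, 80]
extract-min #2 returns 22:
  remove root 22; move last element 80 to root → [80, 45, 39, 50, 53, 51, 70, 55, 71, 79, 86, 59]
  80 vs smaller child 39 at index 2, swap → [39, 45, 80, 50, 53, 51, 70, 55, 71, 79, 86, 59]
  80 vs smaller child 51 at index 5, swap → [39, 45, 51, 50, 53, 80, 70, 55, 71, 79, 86, 59]
  80 vs only child 59 at index 11, swap → [39, 45, 51, 50, 53, 59, 70, 55, 71, 79, 86, 80]
extract-min #3 returns 39:
  remove root 39; move last element 80 to root → [80, 45, 51, 50, 53, 59, 70, 55, 71, 79, 86]
  80 vs smaller child 45 at index 1, swap → [45, 80, 51, 50, 53, 59, 70, 55, 71, 79, 86]
  80 vs smaller child 50 at index 3, swap → [45, 50, 51, 80, 53, 59, 70, 55, 71, 79, 86]
  80 vs smaller child 55 at index 7, swap → [45, 50, 51, 55, 53, 59, 70, 80, 71, 79, 86]
extract-min #4 returns 45:
  remove root 45; move last element 86 to root → [86, 50, 51, 55, 53, 59, 70, 80, 71, 79]
  86 vs smaller child 50 at index 1, swap → [50, 86, 51, 55, 53, 59, 70, 80, 71, 79]
  86 vs smaller child 53 at index 4, swap → [50, 53, 51, 55, 86, 59, 70, 80, 71, 79]
  86 vs only child 79 at index 9, swap → [50, 53, 51, 55, 79, 59, 70, 80, 71, 86]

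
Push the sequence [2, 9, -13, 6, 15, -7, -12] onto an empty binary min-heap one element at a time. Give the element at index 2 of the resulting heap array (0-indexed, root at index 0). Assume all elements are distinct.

Insert 2:
  append 2 at index 0 → [2] (no swap needed)
Insert 9:
  append 9 at index 1 → [2, 9] (no swap needed)
Insert -13:
  append -13 at index 2 → [2, 9, -13]
  -13 < parent 2 at index 0, swap → [-13, 9, 2]
Insert 6:
  append 6 at index 3 → [-13, 9, 2, 6]
  6 < parent 9 at index 1, swap → [-13, 6, 2, 9]
Insert 15:
  append 15 at index 4 → [-13, 6, 2, 9, 15] (no swap needed)
Insert -7:
  append -7 at index 5 → [-13, 6, 2, 9, 15, -7]
  -7 < parent 2 at index 2, swap → [-13, 6, -7, 9, 15, 2]
Insert -12:
  append -12 at index 6 → [-13, 6, -7, 9, 15, 2, -12]
  -12 < parent -7 at index 2, swap → [-13, 6, -12, 9, 15, 2, -7]
resulting array: [-13, 6, -12, 9, 15, 2, -7]

-12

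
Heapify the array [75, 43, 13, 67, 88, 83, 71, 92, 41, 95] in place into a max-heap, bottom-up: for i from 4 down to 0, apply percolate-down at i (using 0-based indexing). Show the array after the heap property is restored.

sift down from index 4:
  88 vs only child 95 at index 9, swap → [75, 43, 13, 67, 95, 83, 71, 92, 41, 88]
sift down from index 3:
  67 vs larger child 92 at index 7, swap → [75, 43, 13, 92, 95, 83, 71, 67, 41, 88]
sift down from index 2:
  13 vs larger child 83 at index 5, swap → [75, 43, 83, 92, 95, 13, 71, 67, 41, 88]
sift down from index 1:
  43 vs larger child 95 at index 4, swap → [75, 95, 83, 92, 43, 13, 71, 67, 41, 88]
  43 vs only child 88 at index 9, swap → [75, 95, 83, 92, 88, 13, 71, 67, 41, 43]
sift down from index 0:
  75 vs larger child 95 at index 1, swap → [95, 75, 83, 92, 88, 13, 71, 67, 41, 43]
  75 vs larger child 92 at index 3, swap → [95, 92, 83, 75, 88, 13, 71, 67, 41, 43]

[95, 92, 83, 75, 88, 13, 71, 67, 41, 43]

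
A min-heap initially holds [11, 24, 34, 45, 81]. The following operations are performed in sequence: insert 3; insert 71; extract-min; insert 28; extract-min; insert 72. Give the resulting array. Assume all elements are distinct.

insert 3:
  append 3 at index 5 → [11, 24, 34, 45, 81, 3]
  3 < parent 34 at index 2, swap → [11, 24, 3, 45, 81, 34]
  3 < parent 11 at index 0, swap → [3, 24, 11, 45, 81, 34]
insert 71:
  append 71 at index 6 → [3, 24, 11, 45, 81, 34, 71] (no swap needed)
extract-min → returns 3:
  remove root 3; move last element 71 to root → [71, 24, 11, 45, 81, 34]
  71 vs smaller child 11 at index 2, swap → [11, 24, 71, 45, 81, 34]
  71 vs only child 34 at index 5, swap → [11, 24, 34, 45, 81, 71]
insert 28:
  append 28 at index 6 → [11, 24, 34, 45, 81, 71, 28]
  28 < parent 34 at index 2, swap → [11, 24, 28, 45, 81, 71, 34]
extract-min → returns 11:
  remove root 11; move last element 34 to root → [34, 24, 28, 45, 81, 71]
  34 vs smaller child 24 at index 1, swap → [24, 34, 28, 45, 81, 71]
insert 72:
  append 72 at index 6 → [24, 34, 28, 45, 81, 71, 72] (no swap needed)

[24, 34, 28, 45, 81, 71, 72]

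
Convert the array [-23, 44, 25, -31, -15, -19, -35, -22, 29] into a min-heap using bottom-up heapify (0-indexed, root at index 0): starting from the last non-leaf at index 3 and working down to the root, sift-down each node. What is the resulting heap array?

[-35, -31, -23, -22, -15, -19, 25, 44, 29]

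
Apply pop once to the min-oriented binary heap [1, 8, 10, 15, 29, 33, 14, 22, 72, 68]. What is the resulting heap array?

[8, 15, 10, 22, 29, 33, 14, 68, 72]

remove root 1; move last element 68 to root → [68, 8, 10, 15, 29, 33, 14, 22, 72]
68 vs smaller child 8 at index 1, swap → [8, 68, 10, 15, 29, 33, 14, 22, 72]
68 vs smaller child 15 at index 3, swap → [8, 15, 10, 68, 29, 33, 14, 22, 72]
68 vs smaller child 22 at index 7, swap → [8, 15, 10, 22, 29, 33, 14, 68, 72]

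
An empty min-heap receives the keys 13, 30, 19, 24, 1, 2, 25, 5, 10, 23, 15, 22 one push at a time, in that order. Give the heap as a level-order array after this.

Insert 13:
  append 13 at index 0 → [13] (no swap needed)
Insert 30:
  append 30 at index 1 → [13, 30] (no swap needed)
Insert 19:
  append 19 at index 2 → [13, 30, 19] (no swap needed)
Insert 24:
  append 24 at index 3 → [13, 30, 19, 24]
  24 < parent 30 at index 1, swap → [13, 24, 19, 30]
Insert 1:
  append 1 at index 4 → [13, 24, 19, 30, 1]
  1 < parent 24 at index 1, swap → [13, 1, 19, 30, 24]
  1 < parent 13 at index 0, swap → [1, 13, 19, 30, 24]
Insert 2:
  append 2 at index 5 → [1, 13, 19, 30, 24, 2]
  2 < parent 19 at index 2, swap → [1, 13, 2, 30, 24, 19]
Insert 25:
  append 25 at index 6 → [1, 13, 2, 30, 24, 19, 25] (no swap needed)
Insert 5:
  append 5 at index 7 → [1, 13, 2, 30, 24, 19, 25, 5]
  5 < parent 30 at index 3, swap → [1, 13, 2, 5, 24, 19, 25, 30]
  5 < parent 13 at index 1, swap → [1, 5, 2, 13, 24, 19, 25, 30]
Insert 10:
  append 10 at index 8 → [1, 5, 2, 13, 24, 19, 25, 30, 10]
  10 < parent 13 at index 3, swap → [1, 5, 2, 10, 24, 19, 25, 30, 13]
Insert 23:
  append 23 at index 9 → [1, 5, 2, 10, 24, 19, 25, 30, 13, 23]
  23 < parent 24 at index 4, swap → [1, 5, 2, 10, 23, 19, 25, 30, 13, 24]
Insert 15:
  append 15 at index 10 → [1, 5, 2, 10, 23, 19, 25, 30, 13, 24, 15]
  15 < parent 23 at index 4, swap → [1, 5, 2, 10, 15, 19, 25, 30, 13, 24, 23]
Insert 22:
  append 22 at index 11 → [1, 5, 2, 10, 15, 19, 25, 30, 13, 24, 23, 22] (no swap needed)

[1, 5, 2, 10, 15, 19, 25, 30, 13, 24, 23, 22]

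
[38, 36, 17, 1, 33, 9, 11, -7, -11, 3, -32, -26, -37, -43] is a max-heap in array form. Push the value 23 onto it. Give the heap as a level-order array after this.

append 23 at index 14 → [38, 36, 17, 1, 33, 9, 11, -7, -11, 3, -32, -26, -37, -43, 23]
23 > parent 11 at index 6, swap → [38, 36, 17, 1, 33, 9, 23, -7, -11, 3, -32, -26, -37, -43, 11]
23 > parent 17 at index 2, swap → [38, 36, 23, 1, 33, 9, 17, -7, -11, 3, -32, -26, -37, -43, 11]

[38, 36, 23, 1, 33, 9, 17, -7, -11, 3, -32, -26, -37, -43, 11]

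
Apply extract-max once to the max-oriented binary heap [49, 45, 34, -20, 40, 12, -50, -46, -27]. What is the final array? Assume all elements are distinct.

[45, 40, 34, -20, -27, 12, -50, -46]

remove root 49; move last element -27 to root → [-27, 45, 34, -20, 40, 12, -50, -46]
-27 vs larger child 45 at index 1, swap → [45, -27, 34, -20, 40, 12, -50, -46]
-27 vs larger child 40 at index 4, swap → [45, 40, 34, -20, -27, 12, -50, -46]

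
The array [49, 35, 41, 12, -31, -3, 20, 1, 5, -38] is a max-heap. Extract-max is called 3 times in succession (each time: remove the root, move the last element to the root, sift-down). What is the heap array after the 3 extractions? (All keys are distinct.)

[20, 12, 1, 5, -31, -3, -38]

extract-max #1 returns 49:
  remove root 49; move last element -38 to root → [-38, 35, 41, 12, -31, -3, 20, 1, 5]
  -38 vs larger child 41 at index 2, swap → [41, 35, -38, 12, -31, -3, 20, 1, 5]
  -38 vs larger child 20 at index 6, swap → [41, 35, 20, 12, -31, -3, -38, 1, 5]
extract-max #2 returns 41:
  remove root 41; move last element 5 to root → [5, 35, 20, 12, -31, -3, -38, 1]
  5 vs larger child 35 at index 1, swap → [35, 5, 20, 12, -31, -3, -38, 1]
  5 vs larger child 12 at index 3, swap → [35, 12, 20, 5, -31, -3, -38, 1]
extract-max #3 returns 35:
  remove root 35; move last element 1 to root → [1, 12, 20, 5, -31, -3, -38]
  1 vs larger child 20 at index 2, swap → [20, 12, 1, 5, -31, -3, -38]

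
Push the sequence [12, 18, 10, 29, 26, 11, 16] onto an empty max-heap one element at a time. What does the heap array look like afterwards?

[29, 26, 16, 12, 18, 10, 11]

Insert 12:
  append 12 at index 0 → [12] (no swap needed)
Insert 18:
  append 18 at index 1 → [12, 18]
  18 > parent 12 at index 0, swap → [18, 12]
Insert 10:
  append 10 at index 2 → [18, 12, 10] (no swap needed)
Insert 29:
  append 29 at index 3 → [18, 12, 10, 29]
  29 > parent 12 at index 1, swap → [18, 29, 10, 12]
  29 > parent 18 at index 0, swap → [29, 18, 10, 12]
Insert 26:
  append 26 at index 4 → [29, 18, 10, 12, 26]
  26 > parent 18 at index 1, swap → [29, 26, 10, 12, 18]
Insert 11:
  append 11 at index 5 → [29, 26, 10, 12, 18, 11]
  11 > parent 10 at index 2, swap → [29, 26, 11, 12, 18, 10]
Insert 16:
  append 16 at index 6 → [29, 26, 11, 12, 18, 10, 16]
  16 > parent 11 at index 2, swap → [29, 26, 16, 12, 18, 10, 11]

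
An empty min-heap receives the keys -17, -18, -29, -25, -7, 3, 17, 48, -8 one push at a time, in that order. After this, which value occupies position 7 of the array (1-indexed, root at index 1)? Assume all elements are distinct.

17

Insert -17:
  append -17 at index 1 → [-17] (no swap needed)
Insert -18:
  append -18 at index 2 → [-17, -18]
  -18 < parent -17 at index 1, swap → [-18, -17]
Insert -29:
  append -29 at index 3 → [-18, -17, -29]
  -29 < parent -18 at index 1, swap → [-29, -17, -18]
Insert -25:
  append -25 at index 4 → [-29, -17, -18, -25]
  -25 < parent -17 at index 2, swap → [-29, -25, -18, -17]
Insert -7:
  append -7 at index 5 → [-29, -25, -18, -17, -7] (no swap needed)
Insert 3:
  append 3 at index 6 → [-29, -25, -18, -17, -7, 3] (no swap needed)
Insert 17:
  append 17 at index 7 → [-29, -25, -18, -17, -7, 3, 17] (no swap needed)
Insert 48:
  append 48 at index 8 → [-29, -25, -18, -17, -7, 3, 17, 48] (no swap needed)
Insert -8:
  append -8 at index 9 → [-29, -25, -18, -17, -7, 3, 17, 48, -8] (no swap needed)
resulting array: [-29, -25, -18, -17, -7, 3, 17, 48, -8]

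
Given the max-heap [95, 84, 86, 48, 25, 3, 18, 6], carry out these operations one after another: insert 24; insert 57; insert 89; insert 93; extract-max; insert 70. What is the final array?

[93, 89, 86, 48, 84, 70, 18, 6, 24, 25, 57, 3]

insert 24:
  append 24 at index 8 → [95, 84, 86, 48, 25, 3, 18, 6, 24] (no swap needed)
insert 57:
  append 57 at index 9 → [95, 84, 86, 48, 25, 3, 18, 6, 24, 57]
  57 > parent 25 at index 4, swap → [95, 84, 86, 48, 57, 3, 18, 6, 24, 25]
insert 89:
  append 89 at index 10 → [95, 84, 86, 48, 57, 3, 18, 6, 24, 25, 89]
  89 > parent 57 at index 4, swap → [95, 84, 86, 48, 89, 3, 18, 6, 24, 25, 57]
  89 > parent 84 at index 1, swap → [95, 89, 86, 48, 84, 3, 18, 6, 24, 25, 57]
insert 93:
  append 93 at index 11 → [95, 89, 86, 48, 84, 3, 18, 6, 24, 25, 57, 93]
  93 > parent 3 at index 5, swap → [95, 89, 86, 48, 84, 93, 18, 6, 24, 25, 57, 3]
  93 > parent 86 at index 2, swap → [95, 89, 93, 48, 84, 86, 18, 6, 24, 25, 57, 3]
extract-max → returns 95:
  remove root 95; move last element 3 to root → [3, 89, 93, 48, 84, 86, 18, 6, 24, 25, 57]
  3 vs larger child 93 at index 2, swap → [93, 89, 3, 48, 84, 86, 18, 6, 24, 25, 57]
  3 vs larger child 86 at index 5, swap → [93, 89, 86, 48, 84, 3, 18, 6, 24, 25, 57]
insert 70:
  append 70 at index 11 → [93, 89, 86, 48, 84, 3, 18, 6, 24, 25, 57, 70]
  70 > parent 3 at index 5, swap → [93, 89, 86, 48, 84, 70, 18, 6, 24, 25, 57, 3]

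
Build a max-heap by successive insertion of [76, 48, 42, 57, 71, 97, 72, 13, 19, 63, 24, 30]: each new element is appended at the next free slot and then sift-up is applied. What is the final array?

[97, 71, 76, 48, 63, 42, 72, 13, 19, 57, 24, 30]

Insert 76:
  append 76 at index 0 → [76] (no swap needed)
Insert 48:
  append 48 at index 1 → [76, 48] (no swap needed)
Insert 42:
  append 42 at index 2 → [76, 48, 42] (no swap needed)
Insert 57:
  append 57 at index 3 → [76, 48, 42, 57]
  57 > parent 48 at index 1, swap → [76, 57, 42, 48]
Insert 71:
  append 71 at index 4 → [76, 57, 42, 48, 71]
  71 > parent 57 at index 1, swap → [76, 71, 42, 48, 57]
Insert 97:
  append 97 at index 5 → [76, 71, 42, 48, 57, 97]
  97 > parent 42 at index 2, swap → [76, 71, 97, 48, 57, 42]
  97 > parent 76 at index 0, swap → [97, 71, 76, 48, 57, 42]
Insert 72:
  append 72 at index 6 → [97, 71, 76, 48, 57, 42, 72] (no swap needed)
Insert 13:
  append 13 at index 7 → [97, 71, 76, 48, 57, 42, 72, 13] (no swap needed)
Insert 19:
  append 19 at index 8 → [97, 71, 76, 48, 57, 42, 72, 13, 19] (no swap needed)
Insert 63:
  append 63 at index 9 → [97, 71, 76, 48, 57, 42, 72, 13, 19, 63]
  63 > parent 57 at index 4, swap → [97, 71, 76, 48, 63, 42, 72, 13, 19, 57]
Insert 24:
  append 24 at index 10 → [97, 71, 76, 48, 63, 42, 72, 13, 19, 57, 24] (no swap needed)
Insert 30:
  append 30 at index 11 → [97, 71, 76, 48, 63, 42, 72, 13, 19, 57, 24, 30] (no swap needed)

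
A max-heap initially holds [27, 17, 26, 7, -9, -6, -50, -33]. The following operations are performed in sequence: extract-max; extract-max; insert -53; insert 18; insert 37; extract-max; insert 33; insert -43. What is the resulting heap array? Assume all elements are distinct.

[33, 18, -6, 17, -9, -33, -53, -50, 7, -43]

extract-max → returns 27:
  remove root 27; move last element -33 to root → [-33, 17, 26, 7, -9, -6, -50]
  -33 vs larger child 26 at index 2, swap → [26, 17, -33, 7, -9, -6, -50]
  -33 vs larger child -6 at index 5, swap → [26, 17, -6, 7, -9, -33, -50]
extract-max → returns 26:
  remove root 26; move last element -50 to root → [-50, 17, -6, 7, -9, -33]
  -50 vs larger child 17 at index 1, swap → [17, -50, -6, 7, -9, -33]
  -50 vs larger child 7 at index 3, swap → [17, 7, -6, -50, -9, -33]
insert -53:
  append -53 at index 6 → [17, 7, -6, -50, -9, -33, -53] (no swap needed)
insert 18:
  append 18 at index 7 → [17, 7, -6, -50, -9, -33, -53, 18]
  18 > parent -50 at index 3, swap → [17, 7, -6, 18, -9, -33, -53, -50]
  18 > parent 7 at index 1, swap → [17, 18, -6, 7, -9, -33, -53, -50]
  18 > parent 17 at index 0, swap → [18, 17, -6, 7, -9, -33, -53, -50]
insert 37:
  append 37 at index 8 → [18, 17, -6, 7, -9, -33, -53, -50, 37]
  37 > parent 7 at index 3, swap → [18, 17, -6, 37, -9, -33, -53, -50, 7]
  37 > parent 17 at index 1, swap → [18, 37, -6, 17, -9, -33, -53, -50, 7]
  37 > parent 18 at index 0, swap → [37, 18, -6, 17, -9, -33, -53, -50, 7]
extract-max → returns 37:
  remove root 37; move last element 7 to root → [7, 18, -6, 17, -9, -33, -53, -50]
  7 vs larger child 18 at index 1, swap → [18, 7, -6, 17, -9, -33, -53, -50]
  7 vs larger child 17 at index 3, swap → [18, 17, -6, 7, -9, -33, -53, -50]
insert 33:
  append 33 at index 8 → [18, 17, -6, 7, -9, -33, -53, -50, 33]
  33 > parent 7 at index 3, swap → [18, 17, -6, 33, -9, -33, -53, -50, 7]
  33 > parent 17 at index 1, swap → [18, 33, -6, 17, -9, -33, -53, -50, 7]
  33 > parent 18 at index 0, swap → [33, 18, -6, 17, -9, -33, -53, -50, 7]
insert -43:
  append -43 at index 9 → [33, 18, -6, 17, -9, -33, -53, -50, 7, -43] (no swap needed)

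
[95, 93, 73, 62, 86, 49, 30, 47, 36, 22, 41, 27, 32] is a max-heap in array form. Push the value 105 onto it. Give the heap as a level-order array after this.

append 105 at index 13 → [95, 93, 73, 62, 86, 49, 30, 47, 36, 22, 41, 27, 32, 105]
105 > parent 30 at index 6, swap → [95, 93, 73, 62, 86, 49, 105, 47, 36, 22, 41, 27, 32, 30]
105 > parent 73 at index 2, swap → [95, 93, 105, 62, 86, 49, 73, 47, 36, 22, 41, 27, 32, 30]
105 > parent 95 at index 0, swap → [105, 93, 95, 62, 86, 49, 73, 47, 36, 22, 41, 27, 32, 30]

[105, 93, 95, 62, 86, 49, 73, 47, 36, 22, 41, 27, 32, 30]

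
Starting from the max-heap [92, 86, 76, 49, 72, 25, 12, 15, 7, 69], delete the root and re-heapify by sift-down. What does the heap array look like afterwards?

[86, 72, 76, 49, 69, 25, 12, 15, 7]

remove root 92; move last element 69 to root → [69, 86, 76, 49, 72, 25, 12, 15, 7]
69 vs larger child 86 at index 1, swap → [86, 69, 76, 49, 72, 25, 12, 15, 7]
69 vs larger child 72 at index 4, swap → [86, 72, 76, 49, 69, 25, 12, 15, 7]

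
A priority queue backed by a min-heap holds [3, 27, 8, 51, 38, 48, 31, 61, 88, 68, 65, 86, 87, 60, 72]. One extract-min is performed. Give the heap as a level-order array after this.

[8, 27, 31, 51, 38, 48, 60, 61, 88, 68, 65, 86, 87, 72]

remove root 3; move last element 72 to root → [72, 27, 8, 51, 38, 48, 31, 61, 88, 68, 65, 86, 87, 60]
72 vs smaller child 8 at index 2, swap → [8, 27, 72, 51, 38, 48, 31, 61, 88, 68, 65, 86, 87, 60]
72 vs smaller child 31 at index 6, swap → [8, 27, 31, 51, 38, 48, 72, 61, 88, 68, 65, 86, 87, 60]
72 vs only child 60 at index 13, swap → [8, 27, 31, 51, 38, 48, 60, 61, 88, 68, 65, 86, 87, 72]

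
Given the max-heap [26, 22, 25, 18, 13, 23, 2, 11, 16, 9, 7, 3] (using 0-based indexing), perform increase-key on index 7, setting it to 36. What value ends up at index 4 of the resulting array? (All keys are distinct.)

set index 7 from 11 to 36 → [26, 22, 25, 18, 13, 23, 2, 36, 16, 9, 7, 3]
36 > parent 18 at index 3, swap → [26, 22, 25, 36, 13, 23, 2, 18, 16, 9, 7, 3]
36 > parent 22 at index 1, swap → [26, 36, 25, 22, 13, 23, 2, 18, 16, 9, 7, 3]
36 > parent 26 at index 0, swap → [36, 26, 25, 22, 13, 23, 2, 18, 16, 9, 7, 3]
resulting array: [36, 26, 25, 22, 13, 23, 2, 18, 16, 9, 7, 3]

13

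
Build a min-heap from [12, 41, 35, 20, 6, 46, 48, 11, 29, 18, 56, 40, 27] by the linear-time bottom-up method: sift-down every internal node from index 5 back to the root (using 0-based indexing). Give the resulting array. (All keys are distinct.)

[6, 11, 27, 12, 18, 35, 48, 20, 29, 41, 56, 40, 46]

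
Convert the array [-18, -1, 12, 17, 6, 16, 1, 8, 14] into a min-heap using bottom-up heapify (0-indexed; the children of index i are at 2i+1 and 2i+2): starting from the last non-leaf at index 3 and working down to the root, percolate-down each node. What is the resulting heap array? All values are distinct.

sift down from index 3:
  17 vs smaller child 8 at index 7, swap → [-18, -1, 12, 8, 6, 16, 1, 17, 14]
sift down from index 2:
  12 vs smaller child 1 at index 6, swap → [-18, -1, 1, 8, 6, 16, 12, 17, 14]
sift down from index 1: already satisfies heap property
sift down from index 0: already satisfies heap property

[-18, -1, 1, 8, 6, 16, 12, 17, 14]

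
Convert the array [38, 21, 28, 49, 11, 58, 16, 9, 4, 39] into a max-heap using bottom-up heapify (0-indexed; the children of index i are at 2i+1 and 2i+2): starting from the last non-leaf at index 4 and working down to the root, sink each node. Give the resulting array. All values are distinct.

sift down from index 4:
  11 vs only child 39 at index 9, swap → [38, 21, 28, 49, 39, 58, 16, 9, 4, 11]
sift down from index 3: already satisfies heap property
sift down from index 2:
  28 vs larger child 58 at index 5, swap → [38, 21, 58, 49, 39, 28, 16, 9, 4, 11]
sift down from index 1:
  21 vs larger child 49 at index 3, swap → [38, 49, 58, 21, 39, 28, 16, 9, 4, 11]
sift down from index 0:
  38 vs larger child 58 at index 2, swap → [58, 49, 38, 21, 39, 28, 16, 9, 4, 11]

[58, 49, 38, 21, 39, 28, 16, 9, 4, 11]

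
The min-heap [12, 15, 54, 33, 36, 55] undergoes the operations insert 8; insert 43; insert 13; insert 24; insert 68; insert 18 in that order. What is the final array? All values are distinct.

[8, 13, 12, 15, 24, 18, 54, 43, 33, 36, 68, 55]

insert 8:
  append 8 at index 6 → [12, 15, 54, 33, 36, 55, 8]
  8 < parent 54 at index 2, swap → [12, 15, 8, 33, 36, 55, 54]
  8 < parent 12 at index 0, swap → [8, 15, 12, 33, 36, 55, 54]
insert 43:
  append 43 at index 7 → [8, 15, 12, 33, 36, 55, 54, 43] (no swap needed)
insert 13:
  append 13 at index 8 → [8, 15, 12, 33, 36, 55, 54, 43, 13]
  13 < parent 33 at index 3, swap → [8, 15, 12, 13, 36, 55, 54, 43, 33]
  13 < parent 15 at index 1, swap → [8, 13, 12, 15, 36, 55, 54, 43, 33]
insert 24:
  append 24 at index 9 → [8, 13, 12, 15, 36, 55, 54, 43, 33, 24]
  24 < parent 36 at index 4, swap → [8, 13, 12, 15, 24, 55, 54, 43, 33, 36]
insert 68:
  append 68 at index 10 → [8, 13, 12, 15, 24, 55, 54, 43, 33, 36, 68] (no swap needed)
insert 18:
  append 18 at index 11 → [8, 13, 12, 15, 24, 55, 54, 43, 33, 36, 68, 18]
  18 < parent 55 at index 5, swap → [8, 13, 12, 15, 24, 18, 54, 43, 33, 36, 68, 55]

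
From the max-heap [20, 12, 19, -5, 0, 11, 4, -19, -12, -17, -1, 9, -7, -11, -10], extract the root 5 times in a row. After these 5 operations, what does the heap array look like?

[4, 0, -7, -5, -1, -11, -10, -19, -12, -17]

extract-max #1 returns 20:
  remove root 20; move last element -10 to root → [-10, 12, 19, -5, 0, 11, 4, -19, -12, -17, -1, 9, -7, -11]
  -10 vs larger child 19 at index 2, swap → [19, 12, -10, -5, 0, 11, 4, -19, -12, -17, -1, 9, -7, -11]
  -10 vs larger child 11 at index 5, swap → [19, 12, 11, -5, 0, -10, 4, -19, -12, -17, -1, 9, -7, -11]
  -10 vs larger child 9 at index 11, swap → [19, 12, 11, -5, 0, 9, 4, -19, -12, -17, -1, -10, -7, -11]
extract-max #2 returns 19:
  remove root 19; move last element -11 to root → [-11, 12, 11, -5, 0, 9, 4, -19, -12, -17, -1, -10, -7]
  -11 vs larger child 12 at index 1, swap → [12, -11, 11, -5, 0, 9, 4, -19, -12, -17, -1, -10, -7]
  -11 vs larger child 0 at index 4, swap → [12, 0, 11, -5, -11, 9, 4, -19, -12, -17, -1, -10, -7]
  -11 vs larger child -1 at index 10, swap → [12, 0, 11, -5, -1, 9, 4, -19, -12, -17, -11, -10, -7]
extract-max #3 returns 12:
  remove root 12; move last element -7 to root → [-7, 0, 11, -5, -1, 9, 4, -19, -12, -17, -11, -10]
  -7 vs larger child 11 at index 2, swap → [11, 0, -7, -5, -1, 9, 4, -19, -12, -17, -11, -10]
  -7 vs larger child 9 at index 5, swap → [11, 0, 9, -5, -1, -7, 4, -19, -12, -17, -11, -10]
extract-max #4 returns 11:
  remove root 11; move last element -10 to root → [-10, 0, 9, -5, -1, -7, 4, -19, -12, -17, -11]
  -10 vs larger child 9 at index 2, swap → [9, 0, -10, -5, -1, -7, 4, -19, -12, -17, -11]
  -10 vs larger child 4 at index 6, swap → [9, 0, 4, -5, -1, -7, -10, -19, -12, -17, -11]
extract-max #5 returns 9:
  remove root 9; move last element -11 to root → [-11, 0, 4, -5, -1, -7, -10, -19, -12, -17]
  -11 vs larger child 4 at index 2, swap → [4, 0, -11, -5, -1, -7, -10, -19, -12, -17]
  -11 vs larger child -7 at index 5, swap → [4, 0, -7, -5, -1, -11, -10, -19, -12, -17]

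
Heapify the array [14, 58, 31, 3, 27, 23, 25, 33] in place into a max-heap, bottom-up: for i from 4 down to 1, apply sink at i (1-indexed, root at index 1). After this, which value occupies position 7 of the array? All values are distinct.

25

sift down from index 4:
  3 vs only child 33 at index 8, swap → [14, 58, 31, 33, 27, 23, 25, 3]
sift down from index 3: already satisfies heap property
sift down from index 2: already satisfies heap property
sift down from index 1:
  14 vs larger child 58 at index 2, swap → [58, 14, 31, 33, 27, 23, 25, 3]
  14 vs larger child 33 at index 4, swap → [58, 33, 31, 14, 27, 23, 25, 3]
resulting array: [58, 33, 31, 14, 27, 23, 25, 3]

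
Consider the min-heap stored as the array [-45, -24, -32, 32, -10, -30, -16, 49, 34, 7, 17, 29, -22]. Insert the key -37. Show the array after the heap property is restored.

[-45, -24, -37, 32, -10, -30, -32, 49, 34, 7, 17, 29, -22, -16]

append -37 at index 13 → [-45, -24, -32, 32, -10, -30, -16, 49, 34, 7, 17, 29, -22, -37]
-37 < parent -16 at index 6, swap → [-45, -24, -32, 32, -10, -30, -37, 49, 34, 7, 17, 29, -22, -16]
-37 < parent -32 at index 2, swap → [-45, -24, -37, 32, -10, -30, -32, 49, 34, 7, 17, 29, -22, -16]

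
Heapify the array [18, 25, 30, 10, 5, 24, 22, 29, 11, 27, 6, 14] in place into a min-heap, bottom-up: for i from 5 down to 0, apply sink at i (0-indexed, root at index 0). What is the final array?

sift down from index 5:
  24 vs only child 14 at index 11, swap → [18, 25, 30, 10, 5, 14, 22, 29, 11, 27, 6, 24]
sift down from index 4: already satisfies heap property
sift down from index 3: already satisfies heap property
sift down from index 2:
  30 vs smaller child 14 at index 5, swap → [18, 25, 14, 10, 5, 30, 22, 29, 11, 27, 6, 24]
  30 vs only child 24 at index 11, swap → [18, 25, 14, 10, 5, 24, 22, 29, 11, 27, 6, 30]
sift down from index 1:
  25 vs smaller child 5 at index 4, swap → [18, 5, 14, 10, 25, 24, 22, 29, 11, 27, 6, 30]
  25 vs smaller child 6 at index 10, swap → [18, 5, 14, 10, 6, 24, 22, 29, 11, 27, 25, 30]
sift down from index 0:
  18 vs smaller child 5 at index 1, swap → [5, 18, 14, 10, 6, 24, 22, 29, 11, 27, 25, 30]
  18 vs smaller child 6 at index 4, swap → [5, 6, 14, 10, 18, 24, 22, 29, 11, 27, 25, 30]

[5, 6, 14, 10, 18, 24, 22, 29, 11, 27, 25, 30]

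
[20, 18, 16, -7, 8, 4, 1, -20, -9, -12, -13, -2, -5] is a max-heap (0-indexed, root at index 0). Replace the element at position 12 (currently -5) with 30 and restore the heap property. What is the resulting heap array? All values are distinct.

[30, 18, 20, -7, 8, 16, 1, -20, -9, -12, -13, -2, 4]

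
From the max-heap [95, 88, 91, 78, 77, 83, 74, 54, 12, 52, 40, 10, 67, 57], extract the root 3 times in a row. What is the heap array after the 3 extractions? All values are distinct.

[83, 78, 74, 57, 77, 67, 10, 54, 12, 52, 40]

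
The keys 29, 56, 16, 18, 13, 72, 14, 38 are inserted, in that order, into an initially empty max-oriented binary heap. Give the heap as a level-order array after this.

[72, 38, 56, 29, 13, 16, 14, 18]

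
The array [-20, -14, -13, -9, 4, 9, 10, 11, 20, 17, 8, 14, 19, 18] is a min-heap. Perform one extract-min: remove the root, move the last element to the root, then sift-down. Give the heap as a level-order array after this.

[-14, -9, -13, 11, 4, 9, 10, 18, 20, 17, 8, 14, 19]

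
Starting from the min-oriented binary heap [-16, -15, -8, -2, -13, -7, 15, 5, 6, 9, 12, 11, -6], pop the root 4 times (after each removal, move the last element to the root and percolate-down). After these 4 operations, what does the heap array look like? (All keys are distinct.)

[-7, -6, 11, -2, 9, 12, 15, 5, 6]

extract-min #1 returns -16:
  remove root -16; move last element -6 to root → [-6, -15, -8, -2, -13, -7, 15, 5, 6, 9, 12, 11]
  -6 vs smaller child -15 at index 1, swap → [-15, -6, -8, -2, -13, -7, 15, 5, 6, 9, 12, 11]
  -6 vs smaller child -13 at index 4, swap → [-15, -13, -8, -2, -6, -7, 15, 5, 6, 9, 12, 11]
extract-min #2 returns -15:
  remove root -15; move last element 11 to root → [11, -13, -8, -2, -6, -7, 15, 5, 6, 9, 12]
  11 vs smaller child -13 at index 1, swap → [-13, 11, -8, -2, -6, -7, 15, 5, 6, 9, 12]
  11 vs smaller child -6 at index 4, swap → [-13, -6, -8, -2, 11, -7, 15, 5, 6, 9, 12]
  11 vs smaller child 9 at index 9, swap → [-13, -6, -8, -2, 9, -7, 15, 5, 6, 11, 12]
extract-min #3 returns -13:
  remove root -13; move last element 12 to root → [12, -6, -8, -2, 9, -7, 15, 5, 6, 11]
  12 vs smaller child -8 at index 2, swap → [-8, -6, 12, -2, 9, -7, 15, 5, 6, 11]
  12 vs smaller child -7 at index 5, swap → [-8, -6, -7, -2, 9, 12, 15, 5, 6, 11]
extract-min #4 returns -8:
  remove root -8; move last element 11 to root → [11, -6, -7, -2, 9, 12, 15, 5, 6]
  11 vs smaller child -7 at index 2, swap → [-7, -6, 11, -2, 9, 12, 15, 5, 6]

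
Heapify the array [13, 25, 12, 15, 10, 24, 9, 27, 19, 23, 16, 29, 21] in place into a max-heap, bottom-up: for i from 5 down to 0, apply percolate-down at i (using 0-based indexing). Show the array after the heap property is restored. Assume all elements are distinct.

[29, 27, 24, 25, 23, 21, 9, 15, 19, 10, 16, 12, 13]

sift down from index 5:
  24 vs larger child 29 at index 11, swap → [13, 25, 12, 15, 10, 29, 9, 27, 19, 23, 16, 24, 21]
sift down from index 4:
  10 vs larger child 23 at index 9, swap → [13, 25, 12, 15, 23, 29, 9, 27, 19, 10, 16, 24, 21]
sift down from index 3:
  15 vs larger child 27 at index 7, swap → [13, 25, 12, 27, 23, 29, 9, 15, 19, 10, 16, 24, 21]
sift down from index 2:
  12 vs larger child 29 at index 5, swap → [13, 25, 29, 27, 23, 12, 9, 15, 19, 10, 16, 24, 21]
  12 vs larger child 24 at index 11, swap → [13, 25, 29, 27, 23, 24, 9, 15, 19, 10, 16, 12, 21]
sift down from index 1:
  25 vs larger child 27 at index 3, swap → [13, 27, 29, 25, 23, 24, 9, 15, 19, 10, 16, 12, 21]
sift down from index 0:
  13 vs larger child 29 at index 2, swap → [29, 27, 13, 25, 23, 24, 9, 15, 19, 10, 16, 12, 21]
  13 vs larger child 24 at index 5, swap → [29, 27, 24, 25, 23, 13, 9, 15, 19, 10, 16, 12, 21]
  13 vs larger child 21 at index 12, swap → [29, 27, 24, 25, 23, 21, 9, 15, 19, 10, 16, 12, 13]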